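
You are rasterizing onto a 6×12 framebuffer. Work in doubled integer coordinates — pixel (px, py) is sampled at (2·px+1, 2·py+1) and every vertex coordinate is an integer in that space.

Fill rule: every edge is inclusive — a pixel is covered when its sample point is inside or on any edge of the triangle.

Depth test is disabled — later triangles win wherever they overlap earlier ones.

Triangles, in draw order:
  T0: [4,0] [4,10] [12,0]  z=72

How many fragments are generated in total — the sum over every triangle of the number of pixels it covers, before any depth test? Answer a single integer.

T0:
  2·area = 80  (B↔C swapped to make it positive)
  edge (4, 0)→(12, 0): d=(8,0) inclusive
  edge (12, 0)→(4, 10): d=(-8,10) inclusive
  edge (4, 10)→(4, 0): d=(0,-10) inclusive
    (2,0)@(5, 1): e=[8,62,10] → #
    (3,0)@(7, 1): e=[8,42,30] → #
    (4,0)@(9, 1): e=[8,22,50] → #
    (5,0)@(11, 1): e=[8,2,70] → #
    (2,1)@(5, 3): e=[24,46,10] → #
    (5,1)@(11, 3): e=[24,-14,70] → ·
    (2,2)@(5, 5): e=[40,30,10] → #
    (4,2)@(9, 5): e=[40,-10,50] → ·
    (2,3)@(5, 7): e=[56,14,10] → #
    (3,3)@(7, 7): e=[56,-6,30] → ·
    (2,4)@(5, 9): e=[72,-2,10] → ·
  covered (10 px):
    · · # # # #
    · · # # # ·
    · · # # · ·
    · · # · · ·
    · · · · · ·
    · · · · · ·
    · · · · · ·
    · · · · · ·
    · · · · · ·
    · · · · · ·
    · · · · · ·
    · · · · · ·

Final: 10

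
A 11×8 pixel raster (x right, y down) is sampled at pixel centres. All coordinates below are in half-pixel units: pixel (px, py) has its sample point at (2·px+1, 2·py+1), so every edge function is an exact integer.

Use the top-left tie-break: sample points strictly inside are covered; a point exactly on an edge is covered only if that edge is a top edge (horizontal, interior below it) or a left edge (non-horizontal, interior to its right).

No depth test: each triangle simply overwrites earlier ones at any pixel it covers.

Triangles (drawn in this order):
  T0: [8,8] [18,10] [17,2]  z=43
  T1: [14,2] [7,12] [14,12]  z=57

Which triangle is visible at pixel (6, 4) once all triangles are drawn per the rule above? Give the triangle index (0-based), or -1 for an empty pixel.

T0:
  2·area = 78  (B↔C swapped to make it positive)
  edge (8, 8)→(17, 2): d=(9,-6) top-left  bias=+0
  edge (17, 2)→(18, 10): d=(1,8) right/bottom  bias=-1
  edge (18, 10)→(8, 8): d=(-10,-2) top-left  bias=+0
    (8,1)@(17, 3): e=[9,1,68] → █
    (9,1)@(19, 3): e=[21,-15,72] → ·
    (6,2)@(13, 5): e=[3,35,40] → █
    (7,2)@(15, 5): e=[15,19,44] → █
    (9,2)@(19, 5): e=[39,-13,52] → ·
    (1,3)@(3, 7): e=[-39,117,0] → ·  [on edge]
    (5,3)@(11, 7): e=[9,53,16] → █
    (9,3)@(19, 7): e=[57,-11,32] → ·
    (5,4)@(11, 9): e=[27,55,-4] → ·
    (6,4)@(13, 9): e=[39,39,0] → █  [on edge]
    (9,4)@(19, 9): e=[75,-9,12] → ·
    (6,5)@(13, 11): e=[57,41,-20] → ·
  covered (11 px):
    · · · · · · · · · · ·
    · · · · · · · · █ · ·
    · · · · · · █ █ █ · ·
    · · · · · █ █ █ █ · ·
    · · · · · · █ █ █ · ·
    · · · · · · · · · · ·
    · · · · · · · · · · ·
    · · · · · · · · · · ·
T1:
  2·area = 70  (B↔C swapped to make it positive)
  edge (14, 2)→(14, 12): d=(0,10) right/bottom  bias=-1
  edge (14, 12)→(7, 12): d=(-7,0) right/bottom  bias=-1
  edge (7, 12)→(14, 2): d=(7,-10) top-left  bias=+0
    (6,2)@(13, 5): e=[10,49,11] → █
    (7,2)@(15, 5): e=[-10,49,31] → ·
    (5,3)@(11, 7): e=[30,35,5] → █
    (7,3)@(15, 7): e=[-10,35,45] → ·
    (5,4)@(11, 9): e=[30,21,19] → █
    (7,4)@(15, 9): e=[-10,21,59] → ·
    (4,5)@(9, 11): e=[50,7,13] → █
    (7,5)@(15, 11): e=[-10,7,73] → ·
    (4,6)@(9, 13): e=[50,-7,27] → ·
    (5,6)@(11, 13): e=[30,-7,47] → ·
    (6,6)@(13, 13): e=[10,-7,67] → ·
  covered (8 px):
    · · · · · · · · · · ·
    · · · · · · · · · · ·
    · · · · · · █ · · · ·
    · · · · · █ █ · · · ·
    · · · · · █ █ · · · ·
    · · · · █ █ █ · · · ·
    · · · · · · · · · · ·
    · · · · · · · · · · ·

Z-buffer (winner per pixel, '.' = empty):
  . . . . . . . . . . .
  . . . . . . . . 0 . .
  . . . . . . 1 0 0 . .
  . . . . . 1 1 0 0 . .
  . . . . . 1 1 0 0 . .
  . . . . 1 1 1 . . . .
  . . . . . . . . . . .
  . . . . . . . . . . .

Final: 1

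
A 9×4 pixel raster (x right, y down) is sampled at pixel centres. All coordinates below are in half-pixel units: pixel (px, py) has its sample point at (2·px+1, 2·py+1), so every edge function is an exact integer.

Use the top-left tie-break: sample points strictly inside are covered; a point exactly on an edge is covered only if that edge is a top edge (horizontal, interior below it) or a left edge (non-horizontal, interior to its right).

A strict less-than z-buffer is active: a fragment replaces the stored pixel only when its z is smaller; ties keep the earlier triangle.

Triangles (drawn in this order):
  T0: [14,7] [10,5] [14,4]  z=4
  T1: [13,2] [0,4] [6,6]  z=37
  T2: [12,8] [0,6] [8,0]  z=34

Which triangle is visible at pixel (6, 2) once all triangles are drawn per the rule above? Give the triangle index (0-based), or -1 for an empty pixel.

T0:
  2·area = 12
  edge (14, 7)→(10, 5): d=(-4,-2) top-left  bias=+0
  edge (10, 5)→(14, 4): d=(4,-1) top-left  bias=+0
  edge (14, 4)→(14, 7): d=(0,3) right/bottom  bias=-1
    (5,2)@(11, 5): e=[2,1,9] → #
    (6,2)@(13, 5): e=[6,3,3] → #
    (7,2)@(15, 5): e=[10,5,-3] → ·
    (5,3)@(11, 7): e=[-6,9,9] → ·
    (6,3)@(13, 7): e=[-2,11,3] → ·
  covered (2 px):
    · · · · · · · · ·
    · · · · · · · · ·
    · · · · · # # · ·
    · · · · · · · · ·
T1:
  2·area = 38  (B↔C swapped to make it positive)
  edge (13, 2)→(6, 6): d=(-7,4) right/bottom  bias=-1
  edge (6, 6)→(0, 4): d=(-6,-2) top-left  bias=+0
  edge (0, 4)→(13, 2): d=(13,-2) top-left  bias=+0
    (3,1)@(7, 3): e=[17,20,1] → #
    (4,1)@(9, 3): e=[9,24,5] → #
    (5,1)@(11, 3): e=[1,28,9] → #
    (6,1)@(13, 3): e=[-7,32,13] → ·
    (1,2)@(3, 5): e=[19,0,19] → #  [on edge]
    (2,2)@(5, 5): e=[11,4,23] → #
    (4,2)@(9, 5): e=[-5,12,31] → ·
    (5,2)@(11, 5): e=[-13,16,35] → ·
    (1,3)@(3, 7): e=[5,-12,45] → ·
    (2,3)@(5, 7): e=[-3,-8,49] → ·
    (3,3)@(7, 7): e=[-11,-4,53] → ·
    (4,3)@(9, 7): e=[-19,0,57] → ·  [on edge]
  covered (6 px):
    · · · · · · · · ·
    · · · # # # · · ·
    · # # # · · · · ·
    · · · · · · · · ·
T2:
  2·area = 88
  edge (12, 8)→(0, 6): d=(-12,-2) top-left  bias=+0
  edge (0, 6)→(8, 0): d=(8,-6) top-left  bias=+0
  edge (8, 0)→(12, 8): d=(4,8) right/bottom  bias=-1
    (3,0)@(7, 1): e=[74,2,12] → #
    (4,0)@(9, 1): e=[78,14,-4] → ·
    (2,1)@(5, 3): e=[46,6,36] → #
    (4,1)@(9, 3): e=[54,30,4] → #
    (5,1)@(11, 3): e=[58,42,-12] → ·
    (1,2)@(3, 5): e=[18,10,60] → #
    (5,2)@(11, 5): e=[34,58,-4] → ·
    (1,3)@(3, 7): e=[-6,26,68] → ·
    (2,3)@(5, 7): e=[-2,38,52] → ·
    (3,3)@(7, 7): e=[2,50,36] → #
    (5,3)@(11, 7): e=[10,74,4] → #
    (6,3)@(13, 7): e=[14,86,-12] → ·
  covered (11 px):
    · · · # · · · · ·
    · · # # # · · · ·
    · # # # # · · · ·
    · · · # # # · · ·

Z-buffer (winner per pixel, '.' = empty):
  . . . 2 . . . . .
  . . 2 2 2 1 . . .
  . 2 2 2 2 0 0 . .
  . . . 2 2 2 . . .

Final: 0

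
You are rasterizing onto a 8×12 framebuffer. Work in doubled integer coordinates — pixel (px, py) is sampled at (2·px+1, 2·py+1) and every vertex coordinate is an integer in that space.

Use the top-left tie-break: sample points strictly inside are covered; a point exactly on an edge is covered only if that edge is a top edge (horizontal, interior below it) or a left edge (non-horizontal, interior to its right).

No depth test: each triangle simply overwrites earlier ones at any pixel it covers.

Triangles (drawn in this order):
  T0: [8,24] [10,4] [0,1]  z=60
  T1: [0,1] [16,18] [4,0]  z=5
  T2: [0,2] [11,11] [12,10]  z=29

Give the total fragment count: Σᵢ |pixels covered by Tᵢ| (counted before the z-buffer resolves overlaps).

T0:
  2·area = 206  (B↔C swapped to make it positive)
  edge (8, 24)→(0, 1): d=(-8,-23) top-left  bias=+0
  edge (0, 1)→(10, 4): d=(10,3) right/bottom  bias=-1
  edge (10, 4)→(8, 24): d=(-2,20) right/bottom  bias=-1
    (0,1)@(1, 3): e=[7,17,182] → X
    (1,1)@(3, 3): e=[53,11,142] → X
    (2,1)@(5, 3): e=[99,5,102] → X
    (3,1)@(7, 3): e=[145,-1,62] → .
    (0,2)@(1, 5): e=[-9,37,178] → .
    (1,2)@(3, 5): e=[37,31,138] → X
    (3,2)@(7, 5): e=[129,19,58] → X
    (4,2)@(9, 5): e=[175,13,18] → X
    (5,2)@(11, 5): e=[221,7,-22] → .
    (1,3)@(3, 7): e=[21,51,134] → X
    (5,3)@(11, 7): e=[205,27,-26] → .
    (1,4)@(3, 9): e=[5,71,130] → X
  covered (26 px):
    . . . . . . . .
    X X X . . . . .
    . X X X X . . .
    . X X X X . . .
    . X X X X . . .
    . . X X X . . .
    . . X X X . . .
    . . X X . . . .
    . . . X . . . .
    . . . X . . . .
    . . . X . . . .
    . . . . . . . .
T1:
  2·area = 84  (B↔C swapped to make it positive)
  edge (0, 1)→(4, 0): d=(4,-1) top-left  bias=+0
  edge (4, 0)→(16, 18): d=(12,18) right/bottom  bias=-1
  edge (16, 18)→(0, 1): d=(-16,-17) top-left  bias=+0
    (0,0)@(1, 1): e=[1,66,17] → X
    (1,0)@(3, 1): e=[3,30,51] → X
    (2,0)@(5, 1): e=[5,-6,85] → .
    (0,1)@(1, 3): e=[9,90,-15] → .
    (1,1)@(3, 3): e=[11,54,19] → X
    (2,1)@(5, 3): e=[13,18,53] → X
    (3,1)@(7, 3): e=[15,-18,87] → .
    (1,2)@(3, 5): e=[19,78,-13] → .
    (2,2)@(5, 5): e=[21,42,21] → X
    (3,2)@(7, 5): e=[23,6,55] → X
    (4,2)@(9, 5): e=[25,-30,89] → .
    (2,3)@(5, 7): e=[29,66,-11] → .
  covered (9 px):
    X X . . . . . .
    . X X . . . . .
    . . X X . . . .
    . . . X . . . .
    . . . . X . . .
    . . . . . X . .
    . . . . . . . .
    . . . . . . . .
    . . . . . . . .
    . . . . . . . .
    . . . . . . . .
    . . . . . . . .
T2:
  2·area = 20  (B↔C swapped to make it positive)
  edge (0, 2)→(12, 10): d=(12,8) right/bottom  bias=-1
  edge (12, 10)→(11, 11): d=(-1,1) right/bottom  bias=-1
  edge (11, 11)→(0, 2): d=(-11,-9) top-left  bias=+0
    (3,3)@(7, 7): e=[4,8,8] → X
    (4,3)@(9, 7): e=[-12,6,26] → .
    (7,3)@(15, 7): e=[-60,0,80] → .  [on edge]
    (3,4)@(7, 9): e=[28,6,-14] → .
    (4,4)@(9, 9): e=[12,4,4] → X
    (5,4)@(11, 9): e=[-4,2,22] → .
    (6,4)@(13, 9): e=[-20,0,40] → .  [on edge]
    (4,5)@(9, 11): e=[36,2,-18] → .
    (5,5)@(11, 11): e=[20,0,0] → .  [on edge]
    (4,6)@(9, 13): e=[60,0,-40] → .  [on edge]
    (3,7)@(7, 15): e=[100,0,-80] → .  [on edge]
    (2,8)@(5, 17): e=[140,0,-120] → .  [on edge]
    (1,9)@(3, 19): e=[180,0,-160] → .  [on edge]
    (0,10)@(1, 21): e=[220,0,-200] → .  [on edge]
  covered (2 px):
    . . . . . . . .
    . . . . . . . .
    . . . . . . . .
    . . . X . . . .
    . . . . X . . .
    . . . . . . . .
    . . . . . . . .
    . . . . . . . .
    . . . . . . . .
    . . . . . . . .
    . . . . . . . .
    . . . . . . . .

Final: 37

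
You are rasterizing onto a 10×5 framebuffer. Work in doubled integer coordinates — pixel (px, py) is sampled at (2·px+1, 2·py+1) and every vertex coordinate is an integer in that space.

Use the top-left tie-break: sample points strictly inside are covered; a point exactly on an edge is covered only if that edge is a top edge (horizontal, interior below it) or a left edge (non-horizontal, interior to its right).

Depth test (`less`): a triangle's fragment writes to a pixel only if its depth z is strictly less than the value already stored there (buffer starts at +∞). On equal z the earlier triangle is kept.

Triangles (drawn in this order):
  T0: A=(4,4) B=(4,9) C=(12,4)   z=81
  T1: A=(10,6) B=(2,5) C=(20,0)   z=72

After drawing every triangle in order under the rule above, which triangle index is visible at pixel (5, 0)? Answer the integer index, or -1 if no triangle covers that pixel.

T0:
  2·area = 40  (B↔C swapped to make it positive)
  edge (4, 4)→(12, 4): d=(8,0) top-left  bias=+0
  edge (12, 4)→(4, 9): d=(-8,5) right/bottom  bias=-1
  edge (4, 9)→(4, 4): d=(0,-5) top-left  bias=+0
    (2,2)@(5, 5): e=[8,27,5] → X
    (3,2)@(7, 5): e=[8,17,15] → X
    (4,2)@(9, 5): e=[8,7,25] → X
    (5,2)@(11, 5): e=[8,-3,35] → .
    (2,3)@(5, 7): e=[24,11,5] → X
    (4,3)@(9, 7): e=[24,-9,25] → .
    (2,4)@(5, 9): e=[40,-5,5] → .
    (3,4)@(7, 9): e=[40,-15,15] → .
  covered (5 px):
    . . . . . . . . . .
    . . . . . . . . . .
    . . X X X . . . . .
    . . X X . . . . . .
    . . . . . . . . . .
T1:
  2·area = 58
  edge (10, 6)→(2, 5): d=(-8,-1) top-left  bias=+0
  edge (2, 5)→(20, 0): d=(18,-5) top-left  bias=+0
  edge (20, 0)→(10, 6): d=(-10,6) right/bottom  bias=-1
    (8,0)@(17, 1): e=[47,3,8] → X
    (9,0)@(19, 1): e=[49,13,-4] → .
    (5,1)@(11, 3): e=[25,9,24] → X
    (6,1)@(13, 3): e=[27,19,12] → X
    (7,1)@(15, 3): e=[29,29,0] → .  [on edge]
    (8,1)@(17, 3): e=[31,39,-12] → .
    (1,2)@(3, 5): e=[1,5,52] → X
    (2,2)@(5, 5): e=[3,15,40] → X
    (3,2)@(7, 5): e=[5,25,28] → X
    (4,2)@(9, 5): e=[7,35,16] → X
    (6,2)@(13, 5): e=[11,55,-8] → .
    (1,3)@(3, 7): e=[-15,41,32] → .
    (2,4)@(5, 9): e=[-29,87,0] → .  [on edge]
  covered (8 px):
    . . . . . . . . X .
    . . . . . X X . . .
    . X X X X X . . . .
    . . . . . . . . . .
    . . . . . . . . . .

Z-buffer (winner per pixel, '.' = empty):
  . . . . . . . . 1 .
  . . . . . 1 1 . . .
  . 1 1 1 1 1 . . . .
  . . 0 0 . . . . . .
  . . . . . . . . . .

Result: -1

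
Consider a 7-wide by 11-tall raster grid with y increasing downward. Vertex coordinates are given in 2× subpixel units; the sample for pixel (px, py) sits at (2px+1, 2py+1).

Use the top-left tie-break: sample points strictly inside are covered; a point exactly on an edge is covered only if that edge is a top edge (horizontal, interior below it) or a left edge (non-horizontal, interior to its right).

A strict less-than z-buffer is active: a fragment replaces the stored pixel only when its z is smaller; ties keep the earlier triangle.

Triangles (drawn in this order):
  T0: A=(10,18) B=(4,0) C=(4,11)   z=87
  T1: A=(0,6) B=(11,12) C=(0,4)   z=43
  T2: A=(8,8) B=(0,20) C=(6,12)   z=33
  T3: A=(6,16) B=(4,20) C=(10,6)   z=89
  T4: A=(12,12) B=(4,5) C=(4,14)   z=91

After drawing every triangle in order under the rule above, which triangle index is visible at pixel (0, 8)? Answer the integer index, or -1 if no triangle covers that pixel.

T0:
  2·area = 66  (B↔C swapped to make it positive)
  edge (10, 18)→(4, 11): d=(-6,-7) top-left  bias=+0
  edge (4, 11)→(4, 0): d=(0,-11) top-left  bias=+0
  edge (4, 0)→(10, 18): d=(6,18) right/bottom  bias=-1
    (2,1)@(5, 3): e=[55,11,0] → ·  [on edge]
    (2,2)@(5, 5): e=[43,11,12] → █
    (3,2)@(7, 5): e=[57,33,-24] → ·
    (2,3)@(5, 7): e=[31,11,24] → █
    (3,3)@(7, 7): e=[45,33,-12] → ·
    (2,4)@(5, 9): e=[19,11,36] → █
    (3,4)@(7, 9): e=[33,33,0] → ·  [on edge]
    (2,5)@(5, 11): e=[7,11,48] → █
    (3,5)@(7, 11): e=[21,33,12] → █
    (4,5)@(9, 11): e=[35,55,-24] → ·
    (2,6)@(5, 13): e=[-5,11,60] → ·
    (3,6)@(7, 13): e=[9,33,24] → █
    (4,7)@(9, 15): e=[11,55,0] → ·  [on edge]
    (5,10)@(11, 21): e=[-11,77,0] → ·  [on edge]
  covered (6 px):
    · · · · · · ·
    · · · · · · ·
    · · █ · · · ·
    · · █ · · · ·
    · · █ · · · ·
    · · █ █ · · ·
    · · · █ · · ·
    · · · · · · ·
    · · · · · · ·
    · · · · · · ·
    · · · · · · ·
T1:
  2·area = 22  (B↔C swapped to make it positive)
  edge (0, 6)→(0, 4): d=(0,-2) top-left  bias=+0
  edge (0, 4)→(11, 12): d=(11,8) right/bottom  bias=-1
  edge (11, 12)→(0, 6): d=(-11,-6) top-left  bias=+0
    (0,2)@(1, 5): e=[2,3,17] → █
    (1,2)@(3, 5): e=[6,-13,29] → ·
    (0,3)@(1, 7): e=[2,25,-5] → ·
    (1,3)@(3, 7): e=[6,9,7] → █
    (2,3)@(5, 7): e=[10,-7,19] → ·
    (1,4)@(3, 9): e=[6,31,-15] → ·
  covered (2 px):
    · · · · · · ·
    · · · · · · ·
    █ · · · · · ·
    · █ · · · · ·
    · · · · · · ·
    · · · · · · ·
    · · · · · · ·
    · · · · · · ·
    · · · · · · ·
    · · · · · · ·
    · · · · · · ·
T2:
  2·area = 8  (B↔C swapped to make it positive)
  edge (8, 8)→(6, 12): d=(-2,4) right/bottom  bias=-1
  edge (6, 12)→(0, 20): d=(-6,8) right/bottom  bias=-1
  edge (0, 20)→(8, 8): d=(8,-12) top-left  bias=+0
    (2,6)@(5, 13): e=[2,2,4] → █
    (3,6)@(7, 13): e=[-6,-14,28] → ·
    (2,7)@(5, 15): e=[-2,-10,20] → ·
  covered (1 px):
    · · · · · · ·
    · · · · · · ·
    · · · · · · ·
    · · · · · · ·
    · · · · · · ·
    · · · · · · ·
    · · █ · · · ·
    · · · · · · ·
    · · · · · · ·
    · · · · · · ·
    · · · · · · ·
T3:
  2·area = 4
  edge (6, 16)→(4, 20): d=(-2,4) right/bottom  bias=-1
  edge (4, 20)→(10, 6): d=(6,-14) top-left  bias=+0
  edge (10, 6)→(6, 16): d=(-4,10) right/bottom  bias=-1
    (3,6)@(7, 13): e=[2,0,2] → █  [on edge]
    (4,6)@(9, 13): e=[-6,28,-18] → ·
    (3,7)@(7, 15): e=[-2,12,-6] → ·
  covered (1 px):
    · · · · · · ·
    · · · · · · ·
    · · · · · · ·
    · · · · · · ·
    · · · · · · ·
    · · · · · · ·
    · · · █ · · ·
    · · · · · · ·
    · · · · · · ·
    · · · · · · ·
    · · · · · · ·
T4:
  2·area = 72  (B↔C swapped to make it positive)
  edge (12, 12)→(4, 14): d=(-8,2) right/bottom  bias=-1
  edge (4, 14)→(4, 5): d=(0,-9) top-left  bias=+0
  edge (4, 5)→(12, 12): d=(8,7) right/bottom  bias=-1
    (2,3)@(5, 7): e=[54,9,9] → █
    (3,3)@(7, 7): e=[50,27,-5] → ·
    (2,4)@(5, 9): e=[38,9,25] → █
    (3,4)@(7, 9): e=[34,27,11] → █
    (4,4)@(9, 9): e=[30,45,-3] → ·
    (2,5)@(5, 11): e=[22,9,41] → █
    (4,5)@(9, 11): e=[14,45,13] → █
    (5,5)@(11, 11): e=[10,63,-1] → ·
    (2,6)@(5, 13): e=[6,9,57] → █
    (4,6)@(9, 13): e=[-2,45,29] → ·
    (2,7)@(5, 15): e=[-10,9,73] → ·
    (3,7)@(7, 15): e=[-14,27,59] → ·
  covered (8 px):
    · · · · · · ·
    · · · · · · ·
    · · · · · · ·
    · · █ · · · ·
    · · █ █ · · ·
    · · █ █ █ · ·
    · · █ █ · · ·
    · · · · · · ·
    · · · · · · ·
    · · · · · · ·
    · · · · · · ·

Z-buffer (winner per pixel, '.' = empty):
  . . . . . . .
  . . . . . . .
  1 . 0 . . . .
  . 1 0 . . . .
  . . 0 4 . . .
  . . 0 0 4 . .
  . . 2 0 . . .
  . . . . . . .
  . . . . . . .
  . . . . . . .
  . . . . . . .

Answer: -1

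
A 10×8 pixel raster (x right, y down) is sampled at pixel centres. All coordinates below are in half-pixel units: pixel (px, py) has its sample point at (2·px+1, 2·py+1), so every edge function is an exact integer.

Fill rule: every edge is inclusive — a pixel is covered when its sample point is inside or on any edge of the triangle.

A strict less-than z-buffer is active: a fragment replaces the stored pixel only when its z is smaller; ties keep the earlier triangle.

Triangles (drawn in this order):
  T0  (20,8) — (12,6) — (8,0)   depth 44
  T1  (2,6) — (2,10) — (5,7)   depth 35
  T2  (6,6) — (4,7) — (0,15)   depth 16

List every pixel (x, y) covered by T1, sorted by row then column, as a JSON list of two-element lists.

T0:
  2·area = 40
  edge (20, 8)→(12, 6): d=(-8,-2) inclusive
  edge (12, 6)→(8, 0): d=(-4,-6) inclusive
  edge (8, 0)→(20, 8): d=(12,8) inclusive
    (4,0)@(9, 1): e=[34,2,4] → █
    (5,0)@(11, 1): e=[38,14,-12] → ·
    (4,1)@(9, 3): e=[18,-6,28] → ·
    (5,1)@(11, 3): e=[22,6,12] → █
    (6,1)@(13, 3): e=[26,18,-4] → ·
    (5,2)@(11, 5): e=[6,-2,36] → ·
    (6,2)@(13, 5): e=[10,10,20] → █
    (7,2)@(15, 5): e=[14,22,4] → █
    (8,2)@(17, 5): e=[18,34,-12] → ·
    (6,3)@(13, 7): e=[-6,2,44] → ·
    (7,3)@(15, 7): e=[-2,14,28] → ·
    (8,3)@(17, 7): e=[2,26,12] → █
  covered (5 px):
    · · · · █ · · · · ·
    · · · · · █ · · · ·
    · · · · · · █ █ · ·
    · · · · · · · · █ ·
    · · · · · · · · · ·
    · · · · · · · · · ·
    · · · · · · · · · ·
    · · · · · · · · · ·
T1:
  2·area = 12  (B↔C swapped to make it positive)
  edge (2, 6)→(5, 7): d=(3,1) inclusive
  edge (5, 7)→(2, 10): d=(-3,3) inclusive
  edge (2, 10)→(2, 6): d=(0,-4) inclusive
    (5,0)@(11, 1): e=[-24,0,36] → ·  [on edge]
    (4,1)@(9, 3): e=[-16,0,28] → ·  [on edge]
    (3,2)@(7, 5): e=[-8,0,20] → ·  [on edge]
    (1,3)@(3, 7): e=[2,6,4] → █
    (2,3)@(5, 7): e=[0,0,12] → █  [on edge]
    (3,3)@(7, 7): e=[-2,-6,20] → ·
    (1,4)@(3, 9): e=[8,0,4] → █  [on edge]
    (2,4)@(5, 9): e=[6,-6,12] → ·
    (5,4)@(11, 9): e=[0,-24,36] → ·  [on edge]
    (0,5)@(1, 11): e=[16,0,-4] → ·  [on edge]
    (1,5)@(3, 11): e=[14,-6,4] → ·
    (8,5)@(17, 11): e=[0,-48,60] → ·  [on edge]
  covered (3 px):
    · · · · · · · · · ·
    · · · · · · · · · ·
    · · · · · · · · · ·
    · █ █ · · · · · · ·
    · █ · · · · · · · ·
    · · · · · · · · · ·
    · · · · · · · · · ·
    · · · · · · · · · ·
T2:
  2·area = 12  (B↔C swapped to make it positive)
  edge (6, 6)→(0, 15): d=(-6,9) inclusive
  edge (0, 15)→(4, 7): d=(4,-8) inclusive
  edge (4, 7)→(6, 6): d=(2,-1) inclusive
    (3,0)@(7, 1): e=[21,0,-9] → ·  [on edge]
    (2,2)@(5, 5): e=[15,0,-3] → ·  [on edge]
    (2,3)@(5, 7): e=[3,8,1] → █
    (3,3)@(7, 7): e=[-15,24,3] → ·
    (1,4)@(3, 9): e=[9,0,3] → █  [on edge]
    (2,4)@(5, 9): e=[-9,16,5] → ·
    (1,5)@(3, 11): e=[-3,8,7] → ·
    (0,6)@(1, 13): e=[3,0,9] → █  [on edge]
    (1,6)@(3, 13): e=[-15,16,11] → ·
    (0,7)@(1, 15): e=[-9,8,13] → ·
  covered (3 px):
    · · · · · · · · · ·
    · · · · · · · · · ·
    · · · · · · · · · ·
    · · █ · · · · · · ·
    · █ · · · · · · · ·
    · · · · · · · · · ·
    █ · · · · · · · · ·
    · · · · · · · · · ·

Answer: [[1,3],[2,3],[1,4]]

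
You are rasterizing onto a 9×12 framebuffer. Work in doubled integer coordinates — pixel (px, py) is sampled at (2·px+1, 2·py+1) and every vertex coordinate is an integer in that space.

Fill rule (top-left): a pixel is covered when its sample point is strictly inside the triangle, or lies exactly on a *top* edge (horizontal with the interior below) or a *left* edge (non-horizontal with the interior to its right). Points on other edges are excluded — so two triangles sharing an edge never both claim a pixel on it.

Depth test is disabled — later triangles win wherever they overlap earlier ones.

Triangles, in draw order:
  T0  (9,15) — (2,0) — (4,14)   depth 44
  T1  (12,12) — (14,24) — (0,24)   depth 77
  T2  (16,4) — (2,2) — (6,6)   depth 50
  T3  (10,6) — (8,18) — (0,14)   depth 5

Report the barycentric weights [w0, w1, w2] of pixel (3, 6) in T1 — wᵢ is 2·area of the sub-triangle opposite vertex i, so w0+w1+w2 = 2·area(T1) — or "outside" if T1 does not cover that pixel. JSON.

T0:
  2·area = 68  (B↔C swapped to make it positive)
  edge (9, 15)→(4, 14): d=(-5,-1) top-left  bias=+0
  edge (4, 14)→(2, 0): d=(-2,-14) top-left  bias=+0
  edge (2, 0)→(9, 15): d=(7,15) right/bottom  bias=-1
    (1,1)@(3, 3): e=[54,8,6] → █
    (2,1)@(5, 3): e=[56,36,-24] → ·
    (1,2)@(3, 5): e=[44,4,20] → █
    (2,2)@(5, 5): e=[46,32,-10] → ·
    (1,3)@(3, 7): e=[34,0,34] → █  [on edge]
    (2,3)@(5, 7): e=[36,28,4] → █
    (3,3)@(7, 7): e=[38,56,-26] → ·
    (1,4)@(3, 9): e=[24,-4,48] → ·
    (2,4)@(5, 9): e=[26,24,18] → █
    (3,4)@(7, 9): e=[28,52,-12] → ·
    (2,5)@(5, 11): e=[16,20,32] → █
    (3,5)@(7, 11): e=[18,48,2] → █
    (4,7)@(9, 15): e=[0,68,0] → ·  [on edge]
    (2,10)@(5, 21): e=[-34,0,102] → ·  [on edge]
  covered (9 px):
    · · · · · · · · ·
    · █ · · · · · · ·
    · █ · · · · · · ·
    · █ █ · · · · · ·
    · · █ · · · · · ·
    · · █ █ · · · · ·
    · · █ █ · · · · ·
    · · · · · · · · ·
    · · · · · · · · ·
    · · · · · · · · ·
    · · · · · · · · ·
    · · · · · · · · ·
T1:
  2·area = 168
  edge (12, 12)→(14, 24): d=(2,12) right/bottom  bias=-1
  edge (14, 24)→(0, 24): d=(-14,0) right/bottom  bias=-1
  edge (0, 24)→(12, 12): d=(12,-12) top-left  bias=+0
    (8,3)@(17, 7): e=[-70,238,0] → ·  [on edge]
    (7,4)@(15, 9): e=[-42,210,0] → ·  [on edge]
    (6,5)@(13, 11): e=[-14,182,0] → ·  [on edge]
    (5,6)@(11, 13): e=[14,154,0] → █  [on edge]
    (6,6)@(13, 13): e=[-10,154,24] → ·
    (4,7)@(9, 15): e=[42,126,0] → █  [on edge]
    (6,7)@(13, 15): e=[-6,126,48] → ·
    (3,8)@(7, 17): e=[70,98,0] → █  [on edge]
    (6,8)@(13, 17): e=[-2,98,72] → ·
    (2,9)@(5, 19): e=[98,70,0] → █  [on edge]
    (6,9)@(13, 19): e=[2,70,96] → █
    (7,9)@(15, 19): e=[-22,70,120] → ·
    (1,10)@(3, 21): e=[126,42,0] → █  [on edge]
    (0,11)@(1, 23): e=[154,14,0] → █  [on edge]
  covered (24 px):
    · · · · · · · · ·
    · · · · · · · · ·
    · · · · · · · · ·
    · · · · · · · · ·
    · · · · · · · · ·
    · · · · · · · · ·
    · · · · · █ · · ·
    · · · · █ █ · · ·
    · · · █ █ █ · · ·
    · · █ █ █ █ █ · ·
    · █ █ █ █ █ █ · ·
    █ █ █ █ █ █ █ · ·
T2:
  2·area = 48  (B↔C swapped to make it positive)
  edge (16, 4)→(6, 6): d=(-10,2) right/bottom  bias=-1
  edge (6, 6)→(2, 2): d=(-4,-4) top-left  bias=+0
  edge (2, 2)→(16, 4): d=(14,2) right/bottom  bias=-1
    (0,0)@(1, 1): e=[60,0,-12] → ·  [on edge]
    (1,1)@(3, 3): e=[36,0,12] → █  [on edge]
    (2,1)@(5, 3): e=[32,8,8] → █
    (3,1)@(7, 3): e=[28,16,4] → █
    (4,1)@(9, 3): e=[24,24,0] → ·  [on edge]
    (1,2)@(3, 5): e=[16,-8,40] → ·
    (2,2)@(5, 5): e=[12,0,36] → █  [on edge]
    (4,2)@(9, 5): e=[4,16,28] → █
    (5,2)@(11, 5): e=[0,24,24] → ·  [on edge]
    (0,3)@(1, 7): e=[0,-24,72] → ·  [on edge]
    (2,3)@(5, 7): e=[-8,-8,64] → ·
    (3,3)@(7, 7): e=[-12,0,60] → ·  [on edge]
    (4,4)@(9, 9): e=[-36,0,84] → ·  [on edge]
    (5,5)@(11, 11): e=[-60,0,108] → ·  [on edge]
    (6,6)@(13, 13): e=[-84,0,132] → ·  [on edge]
    (7,7)@(15, 15): e=[-108,0,156] → ·  [on edge]
    (8,8)@(17, 17): e=[-132,0,180] → ·  [on edge]
  covered (6 px):
    · · · · · · · · ·
    · █ █ █ · · · · ·
    · · █ █ █ · · · ·
    · · · · · · · · ·
    · · · · · · · · ·
    · · · · · · · · ·
    · · · · · · · · ·
    · · · · · · · · ·
    · · · · · · · · ·
    · · · · · · · · ·
    · · · · · · · · ·
    · · · · · · · · ·
T3:
  2·area = 104
  edge (10, 6)→(8, 18): d=(-2,12) right/bottom  bias=-1
  edge (8, 18)→(0, 14): d=(-8,-4) top-left  bias=+0
  edge (0, 14)→(10, 6): d=(10,-8) top-left  bias=+0
    (4,3)@(9, 7): e=[10,92,2] → █
    (5,3)@(11, 7): e=[-14,100,18] → ·
    (3,4)@(7, 9): e=[30,68,6] → █
    (5,4)@(11, 9): e=[-18,84,38] → ·
    (2,5)@(5, 11): e=[50,44,10] → █
    (5,5)@(11, 11): e=[-22,68,58] → ·
    (1,6)@(3, 13): e=[70,20,14] → █
    (4,6)@(9, 13): e=[-2,44,62] → ·
    (1,7)@(3, 15): e=[66,4,34] → █
    (4,7)@(9, 15): e=[-6,28,82] → ·
    (1,8)@(3, 17): e=[62,-12,54] → ·
    (2,8)@(5, 17): e=[38,-4,70] → ·
  covered (13 px):
    · · · · · · · · ·
    · · · · · · · · ·
    · · · · · · · · ·
    · · · · █ · · · ·
    · · · █ █ · · · ·
    · · █ █ █ · · · ·
    · █ █ █ · · · · ·
    · █ █ █ · · · · ·
    · · · █ · · · · ·
    · · · · · · · · ·
    · · · · · · · · ·
    · · · · · · · · ·

Result: "outside"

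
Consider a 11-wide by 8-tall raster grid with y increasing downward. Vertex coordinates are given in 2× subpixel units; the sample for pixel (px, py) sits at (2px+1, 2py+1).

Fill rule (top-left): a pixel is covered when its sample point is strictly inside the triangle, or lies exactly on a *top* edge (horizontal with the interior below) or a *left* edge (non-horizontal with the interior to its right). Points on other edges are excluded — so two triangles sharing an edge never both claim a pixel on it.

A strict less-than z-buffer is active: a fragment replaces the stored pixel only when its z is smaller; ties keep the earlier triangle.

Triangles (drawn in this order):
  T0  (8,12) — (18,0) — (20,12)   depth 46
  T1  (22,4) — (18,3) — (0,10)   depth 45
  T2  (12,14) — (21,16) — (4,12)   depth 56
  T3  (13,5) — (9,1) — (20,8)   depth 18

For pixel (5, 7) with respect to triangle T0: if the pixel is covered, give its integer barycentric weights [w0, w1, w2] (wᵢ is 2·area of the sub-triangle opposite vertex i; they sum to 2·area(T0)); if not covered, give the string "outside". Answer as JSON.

T0:
  2·area = 144
  edge (8, 12)→(18, 0): d=(10,-12) top-left  bias=+0
  edge (18, 0)→(20, 12): d=(2,12) right/bottom  bias=-1
  edge (20, 12)→(8, 12): d=(-12,0) right/bottom  bias=-1
    (8,1)@(17, 3): e=[18,18,108] → X
    (9,1)@(19, 3): e=[42,-6,108] → .
    (7,2)@(15, 5): e=[14,46,84] → X
    (9,2)@(19, 5): e=[62,-2,84] → .
    (6,3)@(13, 7): e=[10,74,60] → X
    (9,3)@(19, 7): e=[82,2,60] → X
    (10,3)@(21, 7): e=[106,-22,60] → .
    (5,4)@(11, 9): e=[6,102,36] → X
    (10,4)@(21, 9): e=[126,-18,36] → .
    (4,5)@(9, 11): e=[2,130,12] → X
    (10,5)@(21, 11): e=[146,-14,12] → .
    (4,6)@(9, 13): e=[22,134,-12] → .
  covered (18 px):
    . . . . . . . . . . .
    . . . . . . . . X . .
    . . . . . . . X X . .
    . . . . . . X X X X .
    . . . . . X X X X X .
    . . . . X X X X X X .
    . . . . . . . . . . .
    . . . . . . . . . . .
T1:
  2·area = 46  (B↔C swapped to make it positive)
  edge (22, 4)→(0, 10): d=(-22,6) right/bottom  bias=-1
  edge (0, 10)→(18, 3): d=(18,-7) top-left  bias=+0
  edge (18, 3)→(22, 4): d=(4,1) right/bottom  bias=-1
    (6,2)@(13, 5): e=[32,1,13] → X
    (7,2)@(15, 5): e=[20,15,11] → X
    (8,2)@(17, 5): e=[8,29,9] → X
    (9,2)@(19, 5): e=[-4,43,7] → .
    (4,3)@(9, 7): e=[12,9,25] → X
    (5,3)@(11, 7): e=[0,23,23] → .  [on edge]
    (6,3)@(13, 7): e=[-12,37,21] → .
    (7,3)@(15, 7): e=[-24,51,19] → .
    (8,3)@(17, 7): e=[-36,65,17] → .
    (1,4)@(3, 9): e=[4,3,39] → X
    (2,4)@(5, 9): e=[-8,17,37] → .
    (4,4)@(9, 9): e=[-32,45,33] → .
  covered (5 px):
    . . . . . . . . . . .
    . . . . . . . . . . .
    . . . . . . X X X . .
    . . . . X . . . . . .
    . X . . . . . . . . .
    . . . . . . . . . . .
    . . . . . . . . . . .
    . . . . . . . . . . .
T2:
  2·area = 2  (B↔C swapped to make it positive)
  edge (12, 14)→(4, 12): d=(-8,-2) top-left  bias=+0
  edge (4, 12)→(21, 16): d=(17,4) right/bottom  bias=-1
  edge (21, 16)→(12, 14): d=(-9,-2) top-left  bias=+0
  covered (0 px):
    . . . . . . . . . . .
    . . . . . . . . . . .
    . . . . . . . . . . .
    . . . . . . . . . . .
    . . . . . . . . . . .
    . . . . . . . . . . .
    . . . . . . . . . . .
    . . . . . . . . . . .
T3:
  2·area = 16
  edge (13, 5)→(9, 1): d=(-4,-4) top-left  bias=+0
  edge (9, 1)→(20, 8): d=(11,7) right/bottom  bias=-1
  edge (20, 8)→(13, 5): d=(-7,-3) top-left  bias=+0
    (4,0)@(9, 1): e=[0,0,16] → .  [on edge]
    (5,1)@(11, 3): e=[0,8,8] → X  [on edge]
    (6,1)@(13, 3): e=[8,-6,14] → .
    (5,2)@(11, 5): e=[-8,30,-6] → .
    (6,2)@(13, 5): e=[0,16,0] → X  [on edge]
    (7,2)@(15, 5): e=[8,2,6] → X
    (8,2)@(17, 5): e=[16,-12,12] → .
    (6,3)@(13, 7): e=[-8,38,-14] → .
    (7,3)@(15, 7): e=[0,24,-8] → .  [on edge]
    (8,4)@(17, 9): e=[0,32,-16] → .  [on edge]
    (9,5)@(19, 11): e=[0,40,-24] → .  [on edge]
    (10,6)@(21, 13): e=[0,48,-32] → .  [on edge]
  covered (3 px):
    . . . . . . . . . . .
    . . . . . X . . . . .
    . . . . . . X X . . .
    . . . . . . . . . . .
    . . . . . . . . . . .
    . . . . . . . . . . .
    . . . . . . . . . . .
    . . . . . . . . . . .

Final: "outside"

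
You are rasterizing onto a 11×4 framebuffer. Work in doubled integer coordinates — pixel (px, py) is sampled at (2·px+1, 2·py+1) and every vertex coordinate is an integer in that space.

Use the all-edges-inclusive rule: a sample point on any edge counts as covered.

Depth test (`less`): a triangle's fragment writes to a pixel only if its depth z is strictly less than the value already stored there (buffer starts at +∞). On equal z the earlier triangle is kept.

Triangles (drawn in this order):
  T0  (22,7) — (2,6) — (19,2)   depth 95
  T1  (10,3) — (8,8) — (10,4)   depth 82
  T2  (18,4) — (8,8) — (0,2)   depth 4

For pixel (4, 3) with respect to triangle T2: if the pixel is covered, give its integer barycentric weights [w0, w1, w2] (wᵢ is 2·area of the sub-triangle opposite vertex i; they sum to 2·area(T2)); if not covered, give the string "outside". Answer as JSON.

T0:
  2·area = 97
  edge (22, 7)→(2, 6): d=(-20,-1) inclusive
  edge (2, 6)→(19, 2): d=(17,-4) inclusive
  edge (19, 2)→(22, 7): d=(3,5) inclusive
    (7,1)@(15, 3): e=[73,1,23] → █
    (8,1)@(17, 3): e=[75,9,13] → █
    (9,1)@(19, 3): e=[77,17,3] → █
    (10,1)@(21, 3): e=[79,25,-7] → ·
    (3,2)@(7, 5): e=[25,3,69] → █
    (4,2)@(9, 5): e=[27,11,59] → █
    (5,2)@(11, 5): e=[29,19,49] → █
    (6,2)@(13, 5): e=[31,27,39] → █
    (10,2)@(21, 5): e=[39,59,-1] → ·
    (3,3)@(7, 7): e=[-15,37,75] → ·
    (4,3)@(9, 7): e=[-13,45,65] → ·
    (5,3)@(11, 7): e=[-11,53,55] → ·
  covered (10 px):
    · · · · · · · · · · ·
    · · · · · · · █ █ █ ·
    · · · █ █ █ █ █ █ █ ·
    · · · · · · · · · · ·
T1:
  2·area = 2  (B↔C swapped to make it positive)
  edge (10, 3)→(10, 4): d=(0,1) inclusive
  edge (10, 4)→(8, 8): d=(-2,4) inclusive
  edge (8, 8)→(10, 3): d=(2,-5) inclusive
  covered (0 px):
    · · · · · · · · · · ·
    · · · · · · · · · · ·
    · · · · · · · · · · ·
    · · · · · · · · · · ·
T2:
  2·area = 92
  edge (18, 4)→(8, 8): d=(-10,4) inclusive
  edge (8, 8)→(0, 2): d=(-8,-6) inclusive
  edge (0, 2)→(18, 4): d=(18,2) inclusive
    (1,1)@(3, 3): e=[70,10,12] → █
    (2,1)@(5, 3): e=[62,22,8] → █
    (3,1)@(7, 3): e=[54,34,4] → █
    (4,1)@(9, 3): e=[46,46,0] → █  [on edge]
    (5,1)@(11, 3): e=[38,58,-4] → ·
    (1,2)@(3, 5): e=[50,-6,48] → ·
    (2,2)@(5, 5): e=[42,6,44] → █
    (5,2)@(11, 5): e=[18,42,32] → █
    (6,2)@(13, 5): e=[10,54,28] → █
    (7,2)@(15, 5): e=[2,66,24] → █
    (8,2)@(17, 5): e=[-6,78,20] → ·
    (2,3)@(5, 7): e=[22,-10,80] → ·
  covered (12 px):
    · · · · · · · · · · ·
    · █ █ █ █ · · · · · ·
    · · █ █ █ █ █ █ · · ·
    · · · █ █ · · · · · ·

Result: [14,72,6]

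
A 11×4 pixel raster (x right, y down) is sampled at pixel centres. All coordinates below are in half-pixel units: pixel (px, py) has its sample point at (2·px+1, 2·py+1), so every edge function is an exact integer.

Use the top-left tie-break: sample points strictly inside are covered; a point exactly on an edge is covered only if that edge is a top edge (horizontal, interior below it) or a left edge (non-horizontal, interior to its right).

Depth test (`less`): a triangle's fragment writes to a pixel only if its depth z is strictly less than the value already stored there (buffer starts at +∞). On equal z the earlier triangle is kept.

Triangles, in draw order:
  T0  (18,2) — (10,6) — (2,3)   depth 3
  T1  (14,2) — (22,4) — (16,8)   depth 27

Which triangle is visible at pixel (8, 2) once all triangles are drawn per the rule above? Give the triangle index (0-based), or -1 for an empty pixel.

T0:
  2·area = 56
  edge (18, 2)→(10, 6): d=(-8,4) right/bottom  bias=-1
  edge (10, 6)→(2, 3): d=(-8,-3) top-left  bias=+0
  edge (2, 3)→(18, 2): d=(16,-1) top-left  bias=+0
    (1,1)@(3, 3): e=[52,3,1] → #
    (2,1)@(5, 3): e=[44,9,3] → #
    (3,1)@(7, 3): e=[36,15,5] → #
    (4,1)@(9, 3): e=[28,21,7] → #
    (5,1)@(11, 3): e=[20,27,9] → #
    (6,1)@(13, 3): e=[12,33,11] → #
    (7,1)@(15, 3): e=[4,39,13] → #
    (8,1)@(17, 3): e=[-4,45,15] → ·
    (1,2)@(3, 5): e=[36,-13,33] → ·
    (2,2)@(5, 5): e=[28,-7,35] → ·
    (3,2)@(7, 5): e=[20,-1,37] → ·
    (4,2)@(9, 5): e=[12,5,39] → #
  covered (9 px):
    · · · · · · · · · · ·
    · # # # # # # # · · ·
    · · · · # # · · · · ·
    · · · · · · · · · · ·
T1:
  2·area = 44
  edge (14, 2)→(22, 4): d=(8,2) right/bottom  bias=-1
  edge (22, 4)→(16, 8): d=(-6,4) right/bottom  bias=-1
  edge (16, 8)→(14, 2): d=(-2,-6) top-left  bias=+0
    (7,1)@(15, 3): e=[6,34,4] → #
    (8,1)@(17, 3): e=[2,26,16] → #
    (9,1)@(19, 3): e=[-2,18,28] → ·
    (7,2)@(15, 5): e=[22,22,0] → #  [on edge]
    (9,2)@(19, 5): e=[14,6,24] → #
    (10,2)@(21, 5): e=[10,-2,36] → ·
    (7,3)@(15, 7): e=[38,10,-4] → ·
    (8,3)@(17, 7): e=[34,2,8] → #
    (9,3)@(19, 7): e=[30,-6,20] → ·
  covered (6 px):
    · · · · · · · · · · ·
    · · · · · · · # # · ·
    · · · · · · · # # # ·
    · · · · · · · · # · ·

Z-buffer (winner per pixel, '.' = empty):
  . . . . . . . . . . .
  . 0 0 0 0 0 0 0 1 . .
  . . . . 0 0 . 1 1 1 .
  . . . . . . . . 1 . .

Answer: 1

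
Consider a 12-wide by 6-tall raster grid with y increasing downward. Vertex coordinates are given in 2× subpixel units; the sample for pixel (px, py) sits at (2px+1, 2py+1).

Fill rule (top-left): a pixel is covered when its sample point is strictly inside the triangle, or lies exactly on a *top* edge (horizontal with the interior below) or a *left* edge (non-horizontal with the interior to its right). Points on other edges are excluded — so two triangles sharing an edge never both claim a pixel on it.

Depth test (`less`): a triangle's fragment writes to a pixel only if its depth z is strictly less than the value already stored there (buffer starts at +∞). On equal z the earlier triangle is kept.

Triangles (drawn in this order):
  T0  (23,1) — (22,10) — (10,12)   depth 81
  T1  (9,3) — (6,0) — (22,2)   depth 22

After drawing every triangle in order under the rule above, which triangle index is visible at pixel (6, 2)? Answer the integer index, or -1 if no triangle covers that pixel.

T0:
  2·area = 106
  edge (23, 1)→(22, 10): d=(-1,9) right/bottom  bias=-1
  edge (22, 10)→(10, 12): d=(-12,2) right/bottom  bias=-1
  edge (10, 12)→(23, 1): d=(13,-11) top-left  bias=+0
    (11,0)@(23, 1): e=[0,106,0] → ·  [on edge]
    (10,1)@(21, 3): e=[16,86,4] → █
    (11,1)@(23, 3): e=[-2,82,26] → ·
    (9,2)@(19, 5): e=[32,66,8] → █
    (11,2)@(23, 5): e=[-4,58,52] → ·
    (8,3)@(17, 7): e=[48,46,12] → █
    (11,3)@(23, 7): e=[-6,34,78] → ·
    (7,4)@(15, 9): e=[64,26,16] → █
    (11,4)@(23, 9): e=[-8,10,104] → ·
    (6,5)@(13, 11): e=[80,6,20] → █
    (8,5)@(17, 11): e=[44,-2,64] → ·
    (9,5)@(19, 11): e=[26,-6,86] → ·
  covered (12 px):
    · · · · · · · · · · · ·
    · · · · · · · · · · █ ·
    · · · · · · · · · █ █ ·
    · · · · · · · · █ █ █ ·
    · · · · · · · █ █ █ █ ·
    · · · · · · █ █ · · · ·
T1:
  2·area = 42
  edge (9, 3)→(6, 0): d=(-3,-3) top-left  bias=+0
  edge (6, 0)→(22, 2): d=(16,2) right/bottom  bias=-1
  edge (22, 2)→(9, 3): d=(-13,1) right/bottom  bias=-1
    (3,0)@(7, 1): e=[0,14,28] → █  [on edge]
    (4,0)@(9, 1): e=[6,10,26] → █
    (5,0)@(11, 1): e=[12,6,24] → █
    (6,0)@(13, 1): e=[18,2,22] → █
    (7,0)@(15, 1): e=[24,-2,20] → ·
    (3,1)@(7, 3): e=[-6,46,2] → ·
    (4,1)@(9, 3): e=[0,42,0] → ·  [on edge]
    (5,1)@(11, 3): e=[6,38,-2] → ·
    (6,1)@(13, 3): e=[12,34,-4] → ·
    (5,2)@(11, 5): e=[0,70,-28] → ·  [on edge]
    (6,3)@(13, 7): e=[0,98,-56] → ·  [on edge]
    (7,4)@(15, 9): e=[0,126,-84] → ·  [on edge]
    (8,5)@(17, 11): e=[0,154,-112] → ·  [on edge]
  covered (4 px):
    · · · █ █ █ █ · · · · ·
    · · · · · · · · · · · ·
    · · · · · · · · · · · ·
    · · · · · · · · · · · ·
    · · · · · · · · · · · ·
    · · · · · · · · · · · ·

Z-buffer (winner per pixel, '.' = empty):
  . . . 1 1 1 1 . . . . .
  . . . . . . . . . . 0 .
  . . . . . . . . . 0 0 .
  . . . . . . . . 0 0 0 .
  . . . . . . . 0 0 0 0 .
  . . . . . . 0 0 . . . .

Result: -1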